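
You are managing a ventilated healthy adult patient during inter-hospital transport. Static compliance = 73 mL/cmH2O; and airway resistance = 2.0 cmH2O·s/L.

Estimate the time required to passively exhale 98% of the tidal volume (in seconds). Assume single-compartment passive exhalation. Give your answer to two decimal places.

τ = R × C = 2.0 × 73 mL/cmH2O = 2.0 × 0.073 L/cmH2O = 0.146 s.
Exhaled fraction f = 1 − e^(−t/τ) → t = −τ·ln(1 − f) = −0.146·ln(0.02) = 0.5712 s.

0.57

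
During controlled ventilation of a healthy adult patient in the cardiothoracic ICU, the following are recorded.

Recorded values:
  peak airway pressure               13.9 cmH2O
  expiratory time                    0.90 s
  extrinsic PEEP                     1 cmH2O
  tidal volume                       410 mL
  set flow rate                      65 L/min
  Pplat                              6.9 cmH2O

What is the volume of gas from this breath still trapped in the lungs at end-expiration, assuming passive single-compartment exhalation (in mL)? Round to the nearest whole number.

Flow: 65 L/min ÷ 60 = 1.0833 L/s.
R = (PIP − Pplat)/V̇ = (13.9 − 6.9) / 1.0833 = 7.0/1.0833 = 6.462 cmH2O·s/L.
C = Vt/(Pplat − PEEP) = 410.0 / (6.9 − 1) = 410.0/5.9 = 69.492 mL/cmH2O.
τ = R × C = 6.462 × 0.06949 L/cmH2O = 0.449 s.
Fraction remaining = e^(−Te/τ) = e^(−0.90/0.449) = 0.1347.
Trapped volume = 410.0 × 0.1347 = 55.227 mL.

55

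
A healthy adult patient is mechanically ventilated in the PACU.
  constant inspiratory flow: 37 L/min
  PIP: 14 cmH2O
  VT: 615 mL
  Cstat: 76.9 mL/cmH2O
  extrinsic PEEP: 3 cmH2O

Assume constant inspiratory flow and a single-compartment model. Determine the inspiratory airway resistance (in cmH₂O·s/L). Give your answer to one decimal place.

4.9

Flow: 37 L/min ÷ 60 = 0.6167 L/s.
Equation of motion (constant flow): PIP = Vt/C + R·V̇ + PEEP.
R·V̇ = PIP − Vt/C − PEEP = 14 − 615/76.9 − 3 = 14 − 7.997 − 3 = 3.003 cmH2O.
R = 3.003 / 0.6167 = 4.869 cmH2O·s/L.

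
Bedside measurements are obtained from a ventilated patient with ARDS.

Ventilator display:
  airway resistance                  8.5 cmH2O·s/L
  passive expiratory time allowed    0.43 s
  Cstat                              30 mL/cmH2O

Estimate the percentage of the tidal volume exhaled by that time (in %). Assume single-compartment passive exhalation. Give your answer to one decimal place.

τ = R × C = 8.5 × 30 mL/cmH2O = 8.5 × 0.030 L/cmH2O = 0.255 s.
Passive exhalation: V(t)/V₀ = e^(−t/τ) = e^(−0.43/0.255) = 0.1852.
Fraction exhaled = 1 − 0.1852 = 0.8148 → 81.48%.

81.5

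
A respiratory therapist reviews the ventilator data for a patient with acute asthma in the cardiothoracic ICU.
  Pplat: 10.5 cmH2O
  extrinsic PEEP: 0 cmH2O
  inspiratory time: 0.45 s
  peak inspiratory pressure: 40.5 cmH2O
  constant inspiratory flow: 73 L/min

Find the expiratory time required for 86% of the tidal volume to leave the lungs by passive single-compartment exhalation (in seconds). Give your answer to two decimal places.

Flow: 73 L/min ÷ 60 = 1.2167 L/s.
Vt = flow × Ti = 1.2167 L/s × 0.45 s × 1000 mL/L = 547.52 mL.
R = (PIP − Pplat)/V̇ = (40.5 − 10.5) / 1.2167 = 30.0/1.2167 = 24.657 cmH2O·s/L.
C = Vt/(Pplat − PEEP) = 547.52 / (10.5 − 0) = 547.52/10.5 = 52.145 mL/cmH2O.
τ = R × C = 24.657 × 0.05215 L/cmH2O = 1.286 s.
t = −τ·ln(1 − 0.86) = −1.286·ln(0.14) = 2.528 s.

2.53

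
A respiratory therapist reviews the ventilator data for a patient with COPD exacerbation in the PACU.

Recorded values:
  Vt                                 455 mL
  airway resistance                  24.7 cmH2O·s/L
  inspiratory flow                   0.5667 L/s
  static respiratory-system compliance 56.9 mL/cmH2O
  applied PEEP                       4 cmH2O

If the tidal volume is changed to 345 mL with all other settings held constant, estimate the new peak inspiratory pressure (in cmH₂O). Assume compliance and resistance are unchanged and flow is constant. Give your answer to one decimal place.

PIP = Vt/C + R·V̇ + PEEP (constant-flow equation of motion).
Only the elastic term changes: ΔPIP = ΔVt / C = (345 − 455) / 56.9 = -1.933 cmH2O.
Original PIP = 455/56.9 + 24.7×0.5667 + 4 = 25.994 cmH2O; new PIP = 25.994 + (-1.933) = 24.061 cmH2O.

24.1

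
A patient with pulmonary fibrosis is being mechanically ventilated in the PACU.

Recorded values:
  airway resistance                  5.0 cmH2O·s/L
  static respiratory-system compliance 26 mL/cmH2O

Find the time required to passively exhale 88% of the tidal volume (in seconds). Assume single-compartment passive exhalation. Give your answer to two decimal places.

τ = R × C = 5.0 × 26 mL/cmH2O = 5.0 × 0.026 L/cmH2O = 0.13 s.
Exhaled fraction f = 1 − e^(−t/τ) → t = −τ·ln(1 − f) = −0.13·ln(0.12) = 0.2756 s.

0.28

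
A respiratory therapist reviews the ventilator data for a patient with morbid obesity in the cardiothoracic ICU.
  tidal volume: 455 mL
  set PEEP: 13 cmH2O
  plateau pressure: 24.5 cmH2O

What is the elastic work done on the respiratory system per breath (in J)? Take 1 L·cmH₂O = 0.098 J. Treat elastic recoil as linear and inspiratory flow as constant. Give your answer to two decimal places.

0.26

Elastic work ≈ ½ × (Pplat − PEEP) × Vt = 0.5 × (24.5 − 13) × 0.455 L = 0.5 × 11.5 × 0.455 = 2.616 L·cmH2O.
× 0.098 J/(L·cmH2O) → 0.2564 J.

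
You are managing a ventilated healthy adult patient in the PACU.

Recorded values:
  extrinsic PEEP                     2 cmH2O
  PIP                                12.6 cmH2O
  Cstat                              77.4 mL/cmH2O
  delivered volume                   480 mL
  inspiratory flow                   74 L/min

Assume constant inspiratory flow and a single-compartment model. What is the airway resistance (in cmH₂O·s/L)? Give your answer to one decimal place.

3.6

Flow: 74 L/min ÷ 60 = 1.2333 L/s.
Equation of motion (constant flow): PIP = Vt/C + R·V̇ + PEEP.
R·V̇ = PIP − Vt/C − PEEP = 12.6 − 480/77.4 − 2 = 12.6 − 6.202 − 2 = 4.398 cmH2O.
R = 4.398 / 1.2333 = 3.566 cmH2O·s/L.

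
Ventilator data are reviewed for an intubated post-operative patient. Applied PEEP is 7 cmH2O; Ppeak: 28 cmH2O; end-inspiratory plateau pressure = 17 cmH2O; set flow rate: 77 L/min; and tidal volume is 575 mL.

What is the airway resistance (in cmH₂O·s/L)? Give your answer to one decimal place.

8.6

Flow: 77 L/min ÷ 60 = 1.2833 L/s.
Raw = (PIP − Pplat) / flow = (28 − 17) / 1.2833 = 11.0 / 1.2833 = 8.572 cmH2O·s/L.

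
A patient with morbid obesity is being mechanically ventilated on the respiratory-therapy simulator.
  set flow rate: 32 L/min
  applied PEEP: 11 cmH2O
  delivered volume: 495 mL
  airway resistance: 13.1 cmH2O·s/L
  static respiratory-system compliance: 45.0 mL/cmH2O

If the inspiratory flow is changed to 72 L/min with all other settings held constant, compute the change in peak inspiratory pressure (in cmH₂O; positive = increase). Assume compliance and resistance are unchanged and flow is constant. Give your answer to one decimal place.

8.7

Flow: 32 L/min ÷ 60 = 0.5333 L/s.
New flow: 72 L/min ÷ 60 = 1.2 L/s.
PIP = Vt/C + R·V̇ + PEEP (constant-flow equation of motion).
Only the resistive term changes: ΔPIP = R × ΔV̇ = 13.1 × (1.2 − 0.5333) = 13.1 × 0.6667 = 8.734 cmH2O.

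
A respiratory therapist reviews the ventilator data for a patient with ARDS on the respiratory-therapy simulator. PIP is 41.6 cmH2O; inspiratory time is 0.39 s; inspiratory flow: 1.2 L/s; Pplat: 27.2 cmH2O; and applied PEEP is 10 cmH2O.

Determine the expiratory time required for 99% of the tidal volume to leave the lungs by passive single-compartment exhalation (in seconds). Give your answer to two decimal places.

1.50

Vt = flow × Ti = 1.2 L/s × 0.39 s × 1000 mL/L = 468.0 mL.
R = (PIP − Pplat)/V̇ = (41.6 − 27.2) / 1.2 = 14.4/1.2 = 12.0 cmH2O·s/L.
C = Vt/(Pplat − PEEP) = 468.0 / (27.2 − 10) = 468.0/17.2 = 27.209 mL/cmH2O.
τ = R × C = 12.0 × 0.02721 L/cmH2O = 0.3265 s.
t = −τ·ln(1 − 0.99) = −0.3265·ln(0.01) = 1.504 s.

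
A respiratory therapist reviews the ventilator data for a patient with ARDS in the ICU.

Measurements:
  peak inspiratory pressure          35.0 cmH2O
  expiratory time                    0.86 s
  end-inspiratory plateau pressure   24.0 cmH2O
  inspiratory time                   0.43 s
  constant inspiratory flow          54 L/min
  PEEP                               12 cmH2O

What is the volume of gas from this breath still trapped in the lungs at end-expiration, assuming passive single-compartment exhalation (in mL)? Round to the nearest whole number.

Flow: 54 L/min ÷ 60 = 0.9 L/s.
Vt = flow × Ti = 0.9 L/s × 0.43 s × 1000 mL/L = 387.0 mL.
R = (PIP − Pplat)/V̇ = (35.0 − 24.0) / 0.9 = 11.0/0.9 = 12.222 cmH2O·s/L.
C = Vt/(Pplat − PEEP) = 387.0 / (24.0 − 12) = 387.0/12.0 = 32.25 mL/cmH2O.
τ = R × C = 12.222 × 0.03225 L/cmH2O = 0.3942 s.
Fraction remaining = e^(−Te/τ) = e^(−0.86/0.3942) = 0.1129.
Trapped volume = 387.0 × 0.1129 = 43.692 mL.

44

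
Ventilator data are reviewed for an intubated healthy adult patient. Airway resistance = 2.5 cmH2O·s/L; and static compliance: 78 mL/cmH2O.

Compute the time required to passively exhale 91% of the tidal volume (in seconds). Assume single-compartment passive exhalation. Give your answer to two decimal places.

τ = R × C = 2.5 × 78 mL/cmH2O = 2.5 × 0.078 L/cmH2O = 0.195 s.
Exhaled fraction f = 1 − e^(−t/τ) → t = −τ·ln(1 − f) = −0.195·ln(0.09) = 0.4695 s.

0.47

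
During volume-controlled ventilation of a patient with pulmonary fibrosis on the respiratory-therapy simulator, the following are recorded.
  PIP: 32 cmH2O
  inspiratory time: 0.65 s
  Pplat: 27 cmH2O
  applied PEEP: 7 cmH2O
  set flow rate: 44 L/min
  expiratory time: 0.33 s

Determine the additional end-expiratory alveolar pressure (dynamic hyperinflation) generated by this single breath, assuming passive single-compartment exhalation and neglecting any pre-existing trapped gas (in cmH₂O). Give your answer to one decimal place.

Flow: 44 L/min ÷ 60 = 0.7333 L/s.
Vt = flow × Ti = 0.7333 L/s × 0.65 s × 1000 mL/L = 476.65 mL.
R = (PIP − Pplat)/V̇ = (32 − 27) / 0.7333 = 5.0/0.7333 = 6.818 cmH2O·s/L.
C = Vt/(Pplat − PEEP) = 476.65 / (27 − 7) = 476.65/20.0 = 23.833 mL/cmH2O.
τ = R × C = 6.818 × 0.02383 L/cmH2O = 0.1625 s.
Fraction remaining = e^(−Te/τ) = e^(−0.33/0.1625) = 0.1312; trapped volume = 476.65 × 0.1312 = 62.536 mL.
Additional alveolar pressure from trapping ≈ V_trapped / C = 62.536 / 23.833 = 2.624 cmH2O.

2.6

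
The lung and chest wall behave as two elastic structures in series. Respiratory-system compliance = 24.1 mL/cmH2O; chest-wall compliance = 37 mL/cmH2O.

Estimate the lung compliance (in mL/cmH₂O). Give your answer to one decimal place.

69.1

1/CL = 1/Crs − 1/Ccw.
1/CL = 1/24.1 − 1/37 = 0.01447.
CL = 69.109 mL/cmH2O.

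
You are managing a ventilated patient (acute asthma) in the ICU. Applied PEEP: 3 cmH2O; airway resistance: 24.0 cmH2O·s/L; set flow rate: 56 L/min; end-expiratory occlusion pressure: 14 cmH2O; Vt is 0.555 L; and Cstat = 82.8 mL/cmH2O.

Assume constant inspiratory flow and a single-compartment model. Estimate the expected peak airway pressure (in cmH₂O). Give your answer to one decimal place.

43.1

Flow: 56 L/min ÷ 60 = 0.9333 L/s.
Total PEEP = 14 cmH2O (set 3 + intrinsic 11); this is the baseline alveolar pressure.
Equation of motion (constant flow): PIP = Vt/C + R·V̇ + PEEP.
PIP = 555/82.8 + 24.0×0.9333 + 14 = 6.703 + 22.399 + 14 = 43.102 cmH2O.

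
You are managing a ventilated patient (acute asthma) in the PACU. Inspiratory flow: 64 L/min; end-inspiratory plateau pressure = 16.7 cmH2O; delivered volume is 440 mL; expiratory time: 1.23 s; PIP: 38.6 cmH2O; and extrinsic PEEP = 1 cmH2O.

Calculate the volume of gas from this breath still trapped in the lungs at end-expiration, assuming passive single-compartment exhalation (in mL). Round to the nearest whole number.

52

Flow: 64 L/min ÷ 60 = 1.0667 L/s.
R = (PIP − Pplat)/V̇ = (38.6 − 16.7) / 1.0667 = 21.9/1.0667 = 20.531 cmH2O·s/L.
C = Vt/(Pplat − PEEP) = 440.0 / (16.7 − 1) = 440.0/15.7 = 28.025 mL/cmH2O.
τ = R × C = 20.531 × 0.02803 L/cmH2O = 0.5755 s.
Fraction remaining = e^(−Te/τ) = e^(−1.23/0.5755) = 0.118.
Trapped volume = 440.0 × 0.118 = 51.92 mL.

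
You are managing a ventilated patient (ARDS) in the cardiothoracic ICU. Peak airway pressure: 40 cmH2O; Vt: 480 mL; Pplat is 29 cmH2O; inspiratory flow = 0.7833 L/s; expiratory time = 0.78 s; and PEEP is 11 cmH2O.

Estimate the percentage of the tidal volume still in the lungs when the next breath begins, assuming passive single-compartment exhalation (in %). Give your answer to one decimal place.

12.5

R = (PIP − Pplat)/V̇ = (40 − 29) / 0.7833 = 11.0/0.7833 = 14.043 cmH2O·s/L.
C = Vt/(Pplat − PEEP) = 480.0 / (29 − 11) = 480.0/18.0 = 26.667 mL/cmH2O.
τ = R × C = 14.043 × 0.02667 L/cmH2O = 0.3745 s.
Fraction remaining at end-expiration = e^(−Te/τ) = e^(−0.78/0.3745) = 0.1246 → 12.46%.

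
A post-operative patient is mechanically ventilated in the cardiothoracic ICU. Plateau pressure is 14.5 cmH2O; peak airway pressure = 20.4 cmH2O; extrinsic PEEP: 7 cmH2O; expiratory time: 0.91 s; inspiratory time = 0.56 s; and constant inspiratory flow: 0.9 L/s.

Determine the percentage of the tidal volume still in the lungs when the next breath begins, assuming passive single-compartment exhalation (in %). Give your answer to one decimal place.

Vt = flow × Ti = 0.9 L/s × 0.56 s × 1000 mL/L = 504.0 mL.
R = (PIP − Pplat)/V̇ = (20.4 − 14.5) / 0.9 = 5.9/0.9 = 6.556 cmH2O·s/L.
C = Vt/(Pplat − PEEP) = 504.0 / (14.5 − 7) = 504.0/7.5 = 67.2 mL/cmH2O.
τ = R × C = 6.556 × 0.0672 L/cmH2O = 0.4406 s.
Fraction remaining at end-expiration = e^(−Te/τ) = e^(−0.91/0.4406) = 0.1268 → 12.68%.

12.7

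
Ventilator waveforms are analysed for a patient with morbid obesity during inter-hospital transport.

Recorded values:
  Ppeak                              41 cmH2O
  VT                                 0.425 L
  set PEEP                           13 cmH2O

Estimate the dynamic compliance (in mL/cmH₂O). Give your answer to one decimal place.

Dynamic compliance = Vt / (PIP − PEEP) = 425 / (41 − 13) = 425 / 28.0 = 15.179 mL/cmH2O.

15.2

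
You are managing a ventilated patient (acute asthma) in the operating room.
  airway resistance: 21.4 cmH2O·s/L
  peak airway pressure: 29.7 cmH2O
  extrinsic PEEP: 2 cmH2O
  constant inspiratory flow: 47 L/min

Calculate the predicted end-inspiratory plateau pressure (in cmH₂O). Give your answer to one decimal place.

Flow: 47 L/min ÷ 60 = 0.7833 L/s.
Pplat = PIP − Raw × flow = 29.7 − 21.4 × 0.7833 = 29.7 − 16.763 = 12.937 cmH2O.

12.9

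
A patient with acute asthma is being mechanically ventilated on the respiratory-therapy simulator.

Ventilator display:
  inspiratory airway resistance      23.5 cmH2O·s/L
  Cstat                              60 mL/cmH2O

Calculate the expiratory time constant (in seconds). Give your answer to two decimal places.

τ = R × C = 23.5 × 60 mL/cmH2O = 23.5 × 0.060 L/cmH2O = 1.41 s.

1.41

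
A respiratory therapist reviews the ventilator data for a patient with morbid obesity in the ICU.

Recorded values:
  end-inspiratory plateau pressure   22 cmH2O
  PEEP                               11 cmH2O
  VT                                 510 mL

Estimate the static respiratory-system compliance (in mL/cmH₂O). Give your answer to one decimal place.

46.4

Cstat = Vt / (Pplat − PEEP) = 510 / (22 − 11) = 510 / 11.0 = 46.364 mL/cmH2O.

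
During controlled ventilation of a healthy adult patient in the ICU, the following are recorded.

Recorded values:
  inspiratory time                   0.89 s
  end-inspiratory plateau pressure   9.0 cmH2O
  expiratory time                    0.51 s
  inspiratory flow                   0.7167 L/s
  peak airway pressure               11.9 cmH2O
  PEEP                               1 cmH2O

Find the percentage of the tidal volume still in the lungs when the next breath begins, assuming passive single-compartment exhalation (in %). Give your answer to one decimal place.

Vt = flow × Ti = 0.7167 L/s × 0.89 s × 1000 mL/L = 637.86 mL.
R = (PIP − Pplat)/V̇ = (11.9 − 9.0) / 0.7167 = 2.9/0.7167 = 4.046 cmH2O·s/L.
C = Vt/(Pplat − PEEP) = 637.86 / (9.0 − 1) = 637.86/8.0 = 79.733 mL/cmH2O.
τ = R × C = 4.046 × 0.07973 L/cmH2O = 0.3226 s.
Fraction remaining at end-expiration = e^(−Te/τ) = e^(−0.51/0.3226) = 0.2058 → 20.58%.

20.6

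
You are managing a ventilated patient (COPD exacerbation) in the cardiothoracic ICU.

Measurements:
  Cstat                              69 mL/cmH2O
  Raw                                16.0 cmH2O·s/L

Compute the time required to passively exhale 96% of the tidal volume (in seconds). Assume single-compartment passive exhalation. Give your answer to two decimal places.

3.55

τ = R × C = 16.0 × 69 mL/cmH2O = 16.0 × 0.069 L/cmH2O = 1.104 s.
Exhaled fraction f = 1 − e^(−t/τ) → t = −τ·ln(1 − f) = −1.104·ln(0.04) = 3.554 s.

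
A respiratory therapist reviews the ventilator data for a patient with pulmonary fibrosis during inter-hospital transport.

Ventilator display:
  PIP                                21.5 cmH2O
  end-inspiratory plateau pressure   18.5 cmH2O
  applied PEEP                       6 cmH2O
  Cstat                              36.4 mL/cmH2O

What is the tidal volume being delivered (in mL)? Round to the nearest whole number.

Vt = Cstat × (Pplat − PEEP) = 36.4 × (18.5 − 6) = 36.4 × 12.5 = 455.0 mL.

455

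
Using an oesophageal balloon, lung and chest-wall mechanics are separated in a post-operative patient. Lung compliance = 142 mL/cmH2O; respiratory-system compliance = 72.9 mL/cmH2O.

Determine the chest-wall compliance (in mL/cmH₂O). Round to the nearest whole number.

150

1/Ccw = 1/Crs − 1/CL.
1/Ccw = 1/72.9 − 1/142 = 0.006675.
Ccw = 149.81 mL/cmH2O.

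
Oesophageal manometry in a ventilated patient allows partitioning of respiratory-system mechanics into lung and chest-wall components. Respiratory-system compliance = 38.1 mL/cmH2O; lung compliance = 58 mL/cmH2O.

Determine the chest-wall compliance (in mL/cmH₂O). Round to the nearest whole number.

111

1/Ccw = 1/Crs − 1/CL.
1/Ccw = 1/38.1 − 1/58 = 0.009005.
Ccw = 111.05 mL/cmH2O.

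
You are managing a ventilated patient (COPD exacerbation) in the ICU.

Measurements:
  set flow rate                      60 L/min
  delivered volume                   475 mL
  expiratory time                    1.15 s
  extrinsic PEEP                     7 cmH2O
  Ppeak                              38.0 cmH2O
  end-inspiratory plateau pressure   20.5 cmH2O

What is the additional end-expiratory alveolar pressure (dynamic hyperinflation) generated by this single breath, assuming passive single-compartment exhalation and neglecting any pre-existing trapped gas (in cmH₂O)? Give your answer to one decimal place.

2.1

Flow: 60 L/min ÷ 60 = 1 L/s.
R = (PIP − Pplat)/V̇ = (38.0 − 20.5) / 1 = 17.5/1 = 17.5 cmH2O·s/L.
C = Vt/(Pplat − PEEP) = 475.0 / (20.5 − 7) = 475.0/13.5 = 35.185 mL/cmH2O.
τ = R × C = 17.5 × 0.03519 L/cmH2O = 0.6158 s.
Fraction remaining = e^(−Te/τ) = e^(−1.15/0.6158) = 0.1545; trapped volume = 475.0 × 0.1545 = 73.388 mL.
Additional alveolar pressure from trapping ≈ V_trapped / C = 73.388 / 35.185 = 2.086 cmH2O.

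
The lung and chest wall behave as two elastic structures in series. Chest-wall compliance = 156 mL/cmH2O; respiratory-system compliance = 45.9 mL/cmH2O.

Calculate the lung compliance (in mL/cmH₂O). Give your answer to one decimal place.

1/CL = 1/Crs − 1/Ccw.
1/CL = 1/45.9 − 1/156 = 0.01538.
CL = 65.02 mL/cmH2O.

65.0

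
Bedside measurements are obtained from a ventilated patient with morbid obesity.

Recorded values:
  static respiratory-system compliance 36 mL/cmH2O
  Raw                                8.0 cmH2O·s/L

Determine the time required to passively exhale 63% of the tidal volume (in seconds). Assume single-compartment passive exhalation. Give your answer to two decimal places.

0.29

τ = R × C = 8.0 × 36 mL/cmH2O = 8.0 × 0.036 L/cmH2O = 0.288 s.
Exhaled fraction f = 1 − e^(−t/τ) → t = −τ·ln(1 − f) = −0.288·ln(0.37) = 0.2863 s.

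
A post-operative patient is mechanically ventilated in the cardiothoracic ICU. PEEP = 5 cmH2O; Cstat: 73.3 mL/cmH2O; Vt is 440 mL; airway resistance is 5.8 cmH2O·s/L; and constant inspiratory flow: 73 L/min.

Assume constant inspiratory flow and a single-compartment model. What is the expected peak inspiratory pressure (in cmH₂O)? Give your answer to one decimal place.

18.1

Flow: 73 L/min ÷ 60 = 1.2167 L/s.
Equation of motion (constant flow): PIP = Vt/C + R·V̇ + PEEP.
PIP = 440/73.3 + 5.8×1.2167 + 5 = 6.003 + 7.057 + 5 = 18.06 cmH2O.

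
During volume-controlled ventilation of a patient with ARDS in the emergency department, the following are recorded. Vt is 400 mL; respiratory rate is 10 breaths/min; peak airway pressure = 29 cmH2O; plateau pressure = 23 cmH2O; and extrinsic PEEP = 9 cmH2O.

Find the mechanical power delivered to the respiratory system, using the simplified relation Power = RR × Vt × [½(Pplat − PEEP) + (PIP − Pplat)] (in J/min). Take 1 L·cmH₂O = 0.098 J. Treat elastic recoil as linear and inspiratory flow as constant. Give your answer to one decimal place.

Per-breath work = Vt × [½(Pplat−PEEP) + (PIP−Pplat)] = 0.400 × [0.5×14.0 + 6.0] = 0.400 × 13.0 = 5.2 L·cmH2O.
Power = 10 × 5.2 = 52.0 L·cmH2O/min.
× 0.098 J/(L·cmH2O) → 5.096 J/min.

5.1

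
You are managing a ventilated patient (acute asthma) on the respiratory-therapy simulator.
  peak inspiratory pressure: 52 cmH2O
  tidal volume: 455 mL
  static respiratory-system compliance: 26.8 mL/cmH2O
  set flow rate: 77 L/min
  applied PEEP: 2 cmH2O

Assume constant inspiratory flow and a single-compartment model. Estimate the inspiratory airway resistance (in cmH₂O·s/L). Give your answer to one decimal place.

Flow: 77 L/min ÷ 60 = 1.2833 L/s.
Equation of motion (constant flow): PIP = Vt/C + R·V̇ + PEEP.
R·V̇ = PIP − Vt/C − PEEP = 52 − 455/26.8 − 2 = 52 − 16.978 − 2 = 33.022 cmH2O.
R = 33.022 / 1.2833 = 25.732 cmH2O·s/L.

25.7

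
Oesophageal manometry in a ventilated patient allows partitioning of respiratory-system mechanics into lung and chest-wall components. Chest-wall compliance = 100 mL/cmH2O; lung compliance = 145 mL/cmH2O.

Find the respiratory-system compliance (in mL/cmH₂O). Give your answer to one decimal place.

Lung and chest wall are elastances in series: 1/Crs = 1/CL + 1/Ccw.
1/Crs = 1/145 + 1/100 = 0.0169.
Crs = 59.172 mL/cmH2O.

59.2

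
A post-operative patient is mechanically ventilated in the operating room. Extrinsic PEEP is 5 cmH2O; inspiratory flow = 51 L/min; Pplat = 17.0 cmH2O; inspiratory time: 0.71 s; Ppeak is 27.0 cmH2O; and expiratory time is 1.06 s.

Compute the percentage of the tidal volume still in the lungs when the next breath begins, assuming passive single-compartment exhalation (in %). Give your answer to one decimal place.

Flow: 51 L/min ÷ 60 = 0.85 L/s.
Vt = flow × Ti = 0.85 L/s × 0.71 s × 1000 mL/L = 603.5 mL.
R = (PIP − Pplat)/V̇ = (27.0 − 17.0) / 0.85 = 10.0/0.85 = 11.765 cmH2O·s/L.
C = Vt/(Pplat − PEEP) = 603.5 / (17.0 − 5) = 603.5/12.0 = 50.292 mL/cmH2O.
τ = R × C = 11.765 × 0.05029 L/cmH2O = 0.5917 s.
Fraction remaining at end-expiration = e^(−Te/τ) = e^(−1.06/0.5917) = 0.1667 → 16.67%.

16.7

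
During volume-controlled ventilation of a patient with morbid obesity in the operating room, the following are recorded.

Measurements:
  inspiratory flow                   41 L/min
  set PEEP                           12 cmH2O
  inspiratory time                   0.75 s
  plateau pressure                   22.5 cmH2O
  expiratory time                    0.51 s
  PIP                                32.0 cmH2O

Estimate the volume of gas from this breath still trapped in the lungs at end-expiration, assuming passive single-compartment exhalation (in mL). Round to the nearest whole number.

Flow: 41 L/min ÷ 60 = 0.6833 L/s.
Vt = flow × Ti = 0.6833 L/s × 0.75 s × 1000 mL/L = 512.48 mL.
R = (PIP − Pplat)/V̇ = (32.0 − 22.5) / 0.6833 = 9.5/0.6833 = 13.903 cmH2O·s/L.
C = Vt/(Pplat − PEEP) = 512.48 / (22.5 − 12) = 512.48/10.5 = 48.808 mL/cmH2O.
τ = R × C = 13.903 × 0.04881 L/cmH2O = 0.6786 s.
Fraction remaining = e^(−Te/τ) = e^(−0.51/0.6786) = 0.4716.
Trapped volume = 512.48 × 0.4716 = 241.69 mL.

242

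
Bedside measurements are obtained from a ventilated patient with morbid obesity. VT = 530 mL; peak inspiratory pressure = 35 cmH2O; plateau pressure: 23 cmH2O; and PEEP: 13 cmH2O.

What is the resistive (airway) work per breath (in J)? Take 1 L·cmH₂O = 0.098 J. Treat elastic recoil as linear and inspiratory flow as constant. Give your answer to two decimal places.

With constant inspiratory flow the resistive pressure is constant at PIP − Pplat = 35 − 23 = 12.0 cmH2O, so resistive work = 12.0 × 0.530 = 6.36 L·cmH2O.
× 0.098 J/(L·cmH2O) → 0.6233 J.

0.62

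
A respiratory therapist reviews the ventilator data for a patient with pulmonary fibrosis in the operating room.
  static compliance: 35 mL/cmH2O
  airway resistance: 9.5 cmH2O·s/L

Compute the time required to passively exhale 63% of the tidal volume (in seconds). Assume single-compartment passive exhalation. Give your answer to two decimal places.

0.33

τ = R × C = 9.5 × 35 mL/cmH2O = 9.5 × 0.035 L/cmH2O = 0.3325 s.
Exhaled fraction f = 1 − e^(−t/τ) → t = −τ·ln(1 − f) = −0.3325·ln(0.37) = 0.3306 s.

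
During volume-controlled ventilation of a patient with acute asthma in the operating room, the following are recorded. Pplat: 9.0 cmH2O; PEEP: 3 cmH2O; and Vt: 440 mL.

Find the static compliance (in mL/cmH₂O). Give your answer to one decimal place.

Cstat = Vt / (Pplat − PEEP) = 440 / (9.0 − 3) = 440 / 6.0 = 73.333 mL/cmH2O.

73.3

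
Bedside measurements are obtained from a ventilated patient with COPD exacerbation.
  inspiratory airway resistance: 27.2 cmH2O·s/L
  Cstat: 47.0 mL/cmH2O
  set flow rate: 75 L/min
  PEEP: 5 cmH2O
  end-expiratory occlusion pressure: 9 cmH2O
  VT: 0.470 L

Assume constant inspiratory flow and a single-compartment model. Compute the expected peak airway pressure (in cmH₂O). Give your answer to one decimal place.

Flow: 75 L/min ÷ 60 = 1.25 L/s.
Total PEEP = 9 cmH2O (set 5 + intrinsic 4); this is the baseline alveolar pressure.
Equation of motion (constant flow): PIP = Vt/C + R·V̇ + PEEP.
PIP = 470/47.0 + 27.2×1.25 + 9 = 10.0 + 34.0 + 9 = 53.0 cmH2O.

53.0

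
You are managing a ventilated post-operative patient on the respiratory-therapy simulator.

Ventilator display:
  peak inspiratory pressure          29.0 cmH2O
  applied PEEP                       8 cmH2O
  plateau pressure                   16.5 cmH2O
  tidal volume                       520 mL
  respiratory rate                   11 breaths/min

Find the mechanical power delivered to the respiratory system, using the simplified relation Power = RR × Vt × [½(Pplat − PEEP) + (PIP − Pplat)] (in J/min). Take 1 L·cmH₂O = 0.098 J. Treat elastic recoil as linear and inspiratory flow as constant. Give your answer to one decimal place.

9.4

Per-breath work = Vt × [½(Pplat−PEEP) + (PIP−Pplat)] = 0.520 × [0.5×8.5 + 12.5] = 0.520 × 16.75 = 8.71 L·cmH2O.
Power = 11 × 8.71 = 95.81 L·cmH2O/min.
× 0.098 J/(L·cmH2O) → 9.389 J/min.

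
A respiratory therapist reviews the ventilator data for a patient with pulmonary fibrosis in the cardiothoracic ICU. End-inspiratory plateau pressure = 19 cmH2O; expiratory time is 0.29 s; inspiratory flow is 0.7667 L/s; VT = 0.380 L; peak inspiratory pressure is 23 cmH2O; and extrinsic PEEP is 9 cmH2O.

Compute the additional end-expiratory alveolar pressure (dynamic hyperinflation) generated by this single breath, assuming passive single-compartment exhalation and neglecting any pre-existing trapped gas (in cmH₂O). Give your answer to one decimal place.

R = (PIP − Pplat)/V̇ = (23 − 19) / 0.7667 = 4.0/0.7667 = 5.217 cmH2O·s/L.
C = Vt/(Pplat − PEEP) = 380.0 / (19 − 9) = 380.0/10.0 = 38.0 mL/cmH2O.
τ = R × C = 5.217 × 0.038 L/cmH2O = 0.1982 s.
Fraction remaining = e^(−Te/τ) = e^(−0.29/0.1982) = 0.2315; trapped volume = 380.0 × 0.2315 = 87.97 mL.
Additional alveolar pressure from trapping ≈ V_trapped / C = 87.97 / 38.0 = 2.315 cmH2O.

2.3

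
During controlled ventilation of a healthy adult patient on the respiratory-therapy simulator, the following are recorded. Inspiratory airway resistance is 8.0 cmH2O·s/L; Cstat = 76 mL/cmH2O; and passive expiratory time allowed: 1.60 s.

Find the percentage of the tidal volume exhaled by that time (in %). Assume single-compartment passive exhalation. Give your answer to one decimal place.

τ = R × C = 8.0 × 76 mL/cmH2O = 8.0 × 0.076 L/cmH2O = 0.608 s.
Passive exhalation: V(t)/V₀ = e^(−t/τ) = e^(−1.60/0.608) = 0.07196.
Fraction exhaled = 1 − 0.07196 = 0.928 → 92.8%.

92.8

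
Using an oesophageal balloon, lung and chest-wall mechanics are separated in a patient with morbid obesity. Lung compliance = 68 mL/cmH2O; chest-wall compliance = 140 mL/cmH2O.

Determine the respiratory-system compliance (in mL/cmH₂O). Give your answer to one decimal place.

Lung and chest wall are elastances in series: 1/Crs = 1/CL + 1/Ccw.
1/Crs = 1/68 + 1/140 = 0.02185.
Crs = 45.767 mL/cmH2O.

45.8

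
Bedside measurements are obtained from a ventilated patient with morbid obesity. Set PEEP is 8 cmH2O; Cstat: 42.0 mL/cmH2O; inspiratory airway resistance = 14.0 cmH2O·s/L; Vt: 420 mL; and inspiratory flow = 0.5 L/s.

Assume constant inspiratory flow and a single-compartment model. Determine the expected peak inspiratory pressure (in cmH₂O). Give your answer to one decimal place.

Equation of motion (constant flow): PIP = Vt/C + R·V̇ + PEEP.
PIP = 420/42.0 + 14.0×0.5 + 8 = 10.0 + 7.0 + 8 = 25.0 cmH2O.

25.0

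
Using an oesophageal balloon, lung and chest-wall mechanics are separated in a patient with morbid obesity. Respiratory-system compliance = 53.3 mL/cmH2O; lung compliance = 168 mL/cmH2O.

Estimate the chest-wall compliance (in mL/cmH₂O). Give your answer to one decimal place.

78.1

1/Ccw = 1/Crs − 1/CL.
1/Ccw = 1/53.3 − 1/168 = 0.01281.
Ccw = 78.064 mL/cmH2O.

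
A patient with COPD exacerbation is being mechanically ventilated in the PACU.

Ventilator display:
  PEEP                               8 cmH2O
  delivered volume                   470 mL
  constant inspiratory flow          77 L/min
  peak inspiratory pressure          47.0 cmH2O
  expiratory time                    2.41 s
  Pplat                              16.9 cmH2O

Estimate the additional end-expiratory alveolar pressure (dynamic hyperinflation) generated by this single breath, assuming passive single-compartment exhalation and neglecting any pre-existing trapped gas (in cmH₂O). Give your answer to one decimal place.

Flow: 77 L/min ÷ 60 = 1.2833 L/s.
R = (PIP − Pplat)/V̇ = (47.0 − 16.9) / 1.2833 = 30.1/1.2833 = 23.455 cmH2O·s/L.
C = Vt/(Pplat − PEEP) = 470.0 / (16.9 − 8) = 470.0/8.9 = 52.809 mL/cmH2O.
τ = R × C = 23.455 × 0.05281 L/cmH2O = 1.239 s.
Fraction remaining = e^(−Te/τ) = e^(−2.41/1.239) = 0.143; trapped volume = 470.0 × 0.143 = 67.21 mL.
Additional alveolar pressure from trapping ≈ V_trapped / C = 67.21 / 52.809 = 1.273 cmH2O.

1.3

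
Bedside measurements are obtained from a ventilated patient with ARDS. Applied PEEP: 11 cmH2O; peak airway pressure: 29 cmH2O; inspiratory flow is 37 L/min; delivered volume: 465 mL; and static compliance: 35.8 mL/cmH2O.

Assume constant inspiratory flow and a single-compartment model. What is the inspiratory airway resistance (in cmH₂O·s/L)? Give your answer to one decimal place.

Flow: 37 L/min ÷ 60 = 0.6167 L/s.
Equation of motion (constant flow): PIP = Vt/C + R·V̇ + PEEP.
R·V̇ = PIP − Vt/C − PEEP = 29 − 465/35.8 − 11 = 29 − 12.989 − 11 = 5.011 cmH2O.
R = 5.011 / 0.6167 = 8.126 cmH2O·s/L.

8.1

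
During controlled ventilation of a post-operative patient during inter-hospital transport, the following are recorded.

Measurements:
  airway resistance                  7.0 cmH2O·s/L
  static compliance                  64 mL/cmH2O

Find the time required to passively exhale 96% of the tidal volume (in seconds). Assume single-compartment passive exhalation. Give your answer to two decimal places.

1.44

τ = R × C = 7.0 × 64 mL/cmH2O = 7.0 × 0.064 L/cmH2O = 0.448 s.
Exhaled fraction f = 1 − e^(−t/τ) → t = −τ·ln(1 − f) = −0.448·ln(0.04) = 1.442 s.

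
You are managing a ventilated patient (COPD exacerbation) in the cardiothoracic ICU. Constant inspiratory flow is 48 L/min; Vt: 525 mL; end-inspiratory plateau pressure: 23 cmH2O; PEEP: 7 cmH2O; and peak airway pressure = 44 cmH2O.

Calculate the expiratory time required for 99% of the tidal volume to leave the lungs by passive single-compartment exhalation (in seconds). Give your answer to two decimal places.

Flow: 48 L/min ÷ 60 = 0.8 L/s.
R = (PIP − Pplat)/V̇ = (44 − 23) / 0.8 = 21.0/0.8 = 26.25 cmH2O·s/L.
C = Vt/(Pplat − PEEP) = 525.0 / (23 − 7) = 525.0/16.0 = 32.813 mL/cmH2O.
τ = R × C = 26.25 × 0.03281 L/cmH2O = 0.8613 s.
t = −τ·ln(1 − 0.99) = −0.8613·ln(0.01) = 3.966 s.

3.97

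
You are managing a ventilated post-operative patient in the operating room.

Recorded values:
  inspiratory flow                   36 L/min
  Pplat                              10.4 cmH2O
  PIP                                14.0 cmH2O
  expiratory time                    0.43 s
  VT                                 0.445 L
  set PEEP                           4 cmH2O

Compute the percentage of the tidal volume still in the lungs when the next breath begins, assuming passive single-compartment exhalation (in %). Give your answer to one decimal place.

Flow: 36 L/min ÷ 60 = 0.6 L/s.
R = (PIP − Pplat)/V̇ = (14.0 − 10.4) / 0.6 = 3.6/0.6 = 6.0 cmH2O·s/L.
C = Vt/(Pplat − PEEP) = 445.0 / (10.4 − 4) = 445.0/6.4 = 69.531 mL/cmH2O.
τ = R × C = 6.0 × 0.06953 L/cmH2O = 0.4172 s.
Fraction remaining at end-expiration = e^(−Te/τ) = e^(−0.43/0.4172) = 0.3568 → 35.68%.

35.7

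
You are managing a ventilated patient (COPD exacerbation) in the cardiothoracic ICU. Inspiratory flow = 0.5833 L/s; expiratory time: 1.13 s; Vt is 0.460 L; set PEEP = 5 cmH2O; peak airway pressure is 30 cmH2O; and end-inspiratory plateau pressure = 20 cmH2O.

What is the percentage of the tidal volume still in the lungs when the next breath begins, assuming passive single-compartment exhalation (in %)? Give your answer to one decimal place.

11.7

R = (PIP − Pplat)/V̇ = (30 − 20) / 0.5833 = 10.0/0.5833 = 17.144 cmH2O·s/L.
C = Vt/(Pplat − PEEP) = 460.0 / (20 − 5) = 460.0/15.0 = 30.667 mL/cmH2O.
τ = R × C = 17.144 × 0.03067 L/cmH2O = 0.5258 s.
Fraction remaining at end-expiration = e^(−Te/τ) = e^(−1.13/0.5258) = 0.1166 → 11.66%.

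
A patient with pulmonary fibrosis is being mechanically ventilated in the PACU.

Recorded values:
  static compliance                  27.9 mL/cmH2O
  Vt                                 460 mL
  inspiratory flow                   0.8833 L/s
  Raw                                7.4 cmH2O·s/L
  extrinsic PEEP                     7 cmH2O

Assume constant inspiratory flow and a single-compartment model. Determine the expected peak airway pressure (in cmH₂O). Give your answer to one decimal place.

30.0

Equation of motion (constant flow): PIP = Vt/C + R·V̇ + PEEP.
PIP = 460/27.9 + 7.4×0.8833 + 7 = 16.487 + 6.536 + 7 = 30.023 cmH2O.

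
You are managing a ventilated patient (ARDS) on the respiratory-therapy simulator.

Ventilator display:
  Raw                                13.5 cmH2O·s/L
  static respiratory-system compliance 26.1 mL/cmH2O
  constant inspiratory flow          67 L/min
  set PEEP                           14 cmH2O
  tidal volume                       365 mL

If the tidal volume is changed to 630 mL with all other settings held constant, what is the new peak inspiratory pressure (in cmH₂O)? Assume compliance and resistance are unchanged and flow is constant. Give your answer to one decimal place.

Flow: 67 L/min ÷ 60 = 1.1167 L/s.
PIP = Vt/C + R·V̇ + PEEP (constant-flow equation of motion).
Only the elastic term changes: ΔPIP = ΔVt / C = (630 − 365) / 26.1 = 10.153 cmH2O.
Original PIP = 365/26.1 + 13.5×1.1167 + 14 = 43.06 cmH2O; new PIP = 43.06 + (10.153) = 53.213 cmH2O.

53.2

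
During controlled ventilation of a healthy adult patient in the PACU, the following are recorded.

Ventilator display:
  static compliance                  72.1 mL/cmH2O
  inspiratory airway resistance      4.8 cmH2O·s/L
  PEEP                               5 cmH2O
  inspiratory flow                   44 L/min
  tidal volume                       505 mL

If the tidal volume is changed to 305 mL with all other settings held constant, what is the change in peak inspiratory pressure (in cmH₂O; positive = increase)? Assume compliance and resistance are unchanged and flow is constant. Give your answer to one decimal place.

-2.8

PIP = Vt/C + R·V̇ + PEEP (constant-flow equation of motion).
Only the elastic term changes: ΔPIP = ΔVt / C = (305 − 505) / 72.1 = -2.774 cmH2O.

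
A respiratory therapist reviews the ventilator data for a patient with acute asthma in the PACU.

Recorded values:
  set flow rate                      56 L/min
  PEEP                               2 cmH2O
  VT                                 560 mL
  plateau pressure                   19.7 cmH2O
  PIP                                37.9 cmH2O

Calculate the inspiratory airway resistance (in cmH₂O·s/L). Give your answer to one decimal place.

19.5

Flow: 56 L/min ÷ 60 = 0.9333 L/s.
Raw = (PIP − Pplat) / flow = (37.9 − 19.7) / 0.9333 = 18.2 / 0.9333 = 19.501 cmH2O·s/L.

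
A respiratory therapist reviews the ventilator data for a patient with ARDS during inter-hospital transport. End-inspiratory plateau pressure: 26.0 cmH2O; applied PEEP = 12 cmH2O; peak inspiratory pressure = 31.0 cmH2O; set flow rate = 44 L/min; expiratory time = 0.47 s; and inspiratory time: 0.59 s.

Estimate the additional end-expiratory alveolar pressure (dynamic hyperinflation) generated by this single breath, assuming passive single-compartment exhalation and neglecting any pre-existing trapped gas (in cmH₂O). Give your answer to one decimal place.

Flow: 44 L/min ÷ 60 = 0.7333 L/s.
Vt = flow × Ti = 0.7333 L/s × 0.59 s × 1000 mL/L = 432.65 mL.
R = (PIP − Pplat)/V̇ = (31.0 − 26.0) / 0.7333 = 5.0/0.7333 = 6.818 cmH2O·s/L.
C = Vt/(Pplat − PEEP) = 432.65 / (26.0 − 12) = 432.65/14.0 = 30.904 mL/cmH2O.
τ = R × C = 6.818 × 0.0309 L/cmH2O = 0.2107 s.
Fraction remaining = e^(−Te/τ) = e^(−0.47/0.2107) = 0.1075; trapped volume = 432.65 × 0.1075 = 46.51 mL.
Additional alveolar pressure from trapping ≈ V_trapped / C = 46.51 / 30.904 = 1.505 cmH2O.

1.5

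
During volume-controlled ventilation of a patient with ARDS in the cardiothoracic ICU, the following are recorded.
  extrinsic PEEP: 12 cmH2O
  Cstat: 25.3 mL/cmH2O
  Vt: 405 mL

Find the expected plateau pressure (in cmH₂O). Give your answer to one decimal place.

Pplat = PEEP + Vt / Cstat = 12 + 405 / 25.3 = 12 + 16.008 = 28.008 cmH2O.

28.0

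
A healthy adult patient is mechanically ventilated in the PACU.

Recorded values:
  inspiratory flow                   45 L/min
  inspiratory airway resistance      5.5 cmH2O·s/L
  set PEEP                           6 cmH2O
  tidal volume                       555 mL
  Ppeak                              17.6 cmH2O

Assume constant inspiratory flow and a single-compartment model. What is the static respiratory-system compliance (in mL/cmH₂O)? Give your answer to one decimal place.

Flow: 45 L/min ÷ 60 = 0.75 L/s.
Equation of motion (constant flow): PIP = Vt/C + R·V̇ + PEEP.
Vt/C = PIP − R·V̇ − PEEP = 17.6 − 5.5×0.75 − 6 = 17.6 − 4.125 − 6 = 7.475 cmH2O.
C = Vt / 7.475 = 555 / 7.475 = 74.247 mL/cmH2O.

74.2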